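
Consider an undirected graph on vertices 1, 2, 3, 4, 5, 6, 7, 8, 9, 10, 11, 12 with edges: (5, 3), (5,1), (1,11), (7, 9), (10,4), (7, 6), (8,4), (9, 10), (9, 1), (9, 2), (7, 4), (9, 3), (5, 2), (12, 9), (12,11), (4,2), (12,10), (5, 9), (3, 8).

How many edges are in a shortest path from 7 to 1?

2

Distance 0: 7.
Distance 1: 4, 6, 9.
Distance 2: 1, 2, 3, 5, 8, 10, 12 — contains 1.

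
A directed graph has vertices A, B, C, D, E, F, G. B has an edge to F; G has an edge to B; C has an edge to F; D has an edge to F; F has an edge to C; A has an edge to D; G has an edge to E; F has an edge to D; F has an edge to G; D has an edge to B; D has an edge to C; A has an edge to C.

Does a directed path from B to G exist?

Yes

Explore from B.
Distance 1: reach F.
Distance 2: reach C, D, G.
Found G.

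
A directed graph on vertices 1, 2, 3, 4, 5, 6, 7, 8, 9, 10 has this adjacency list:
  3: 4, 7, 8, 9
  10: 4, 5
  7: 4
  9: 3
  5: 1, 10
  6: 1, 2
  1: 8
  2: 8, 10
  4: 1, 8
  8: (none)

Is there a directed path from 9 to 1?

Explore from 9.
Distance 1: reach 3.
Distance 2: reach 4, 7, 8.
Distance 3: reach 1.
Found 1.

Yes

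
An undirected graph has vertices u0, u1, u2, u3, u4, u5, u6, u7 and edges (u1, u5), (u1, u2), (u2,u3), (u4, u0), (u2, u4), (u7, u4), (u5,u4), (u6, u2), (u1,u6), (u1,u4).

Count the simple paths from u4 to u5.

4

u4–u1–u5
u4–u2–u1–u5
u4–u2–u6–u1–u5
u4–u5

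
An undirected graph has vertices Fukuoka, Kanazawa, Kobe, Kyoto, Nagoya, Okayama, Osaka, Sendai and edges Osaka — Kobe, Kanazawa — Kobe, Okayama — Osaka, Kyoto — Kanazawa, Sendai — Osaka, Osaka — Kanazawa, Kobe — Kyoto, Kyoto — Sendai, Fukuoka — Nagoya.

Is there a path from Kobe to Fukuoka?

Explore from Kobe.
Distance 1: reach Kanazawa, Kyoto, Osaka.
Distance 2: reach Okayama, Sendai.
The search is exhausted without reaching Fukuoka; it lies in a different component.

No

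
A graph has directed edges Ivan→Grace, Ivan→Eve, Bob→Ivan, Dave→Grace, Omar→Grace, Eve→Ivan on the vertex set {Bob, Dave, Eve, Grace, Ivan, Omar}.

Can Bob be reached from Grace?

No

Grace has no outgoing edges, so nothing is reachable from it.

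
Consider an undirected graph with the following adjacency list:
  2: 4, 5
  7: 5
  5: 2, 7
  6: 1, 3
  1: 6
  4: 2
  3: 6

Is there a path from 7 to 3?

No

Explore from 7.
Distance 1: reach 5.
Distance 2: reach 2.
Distance 3: reach 4.
The search is exhausted without reaching 3; it lies in a different component.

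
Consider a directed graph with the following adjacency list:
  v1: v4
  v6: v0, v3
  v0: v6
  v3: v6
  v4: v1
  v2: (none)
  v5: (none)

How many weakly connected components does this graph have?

From v0: component {v0, v3, v6}.
From v1: component {v1, v4}.
From v2: component {v2}.
From v5: component {v5}.
That's 4 components.

4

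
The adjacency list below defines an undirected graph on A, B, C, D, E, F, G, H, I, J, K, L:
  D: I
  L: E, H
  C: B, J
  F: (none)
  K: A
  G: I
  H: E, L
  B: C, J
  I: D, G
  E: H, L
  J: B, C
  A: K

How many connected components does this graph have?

From A: component {A, K}.
From B: component {B, C, J}.
From D: component {D, G, I}.
From E: component {E, H, L}.
From F: component {F}.
That's 5 components.

5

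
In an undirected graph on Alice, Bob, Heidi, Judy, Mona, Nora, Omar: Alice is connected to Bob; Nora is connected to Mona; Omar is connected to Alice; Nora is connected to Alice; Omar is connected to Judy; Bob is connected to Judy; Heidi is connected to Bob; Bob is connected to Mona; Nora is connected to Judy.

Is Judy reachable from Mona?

Explore from Mona.
Distance 1: reach Bob, Nora.
Distance 2: reach Alice, Heidi, Judy.
Found Judy.

Yes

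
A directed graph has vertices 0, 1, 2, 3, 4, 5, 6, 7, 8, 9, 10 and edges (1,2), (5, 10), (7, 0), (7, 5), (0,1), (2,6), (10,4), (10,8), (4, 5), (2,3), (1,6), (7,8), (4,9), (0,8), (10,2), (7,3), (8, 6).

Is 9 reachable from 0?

Explore from 0.
Distance 1: reach 1, 8.
Distance 2: reach 2, 6.
Distance 3: reach 3.
The search from 0 is exhausted; no directed path reaches 9.

No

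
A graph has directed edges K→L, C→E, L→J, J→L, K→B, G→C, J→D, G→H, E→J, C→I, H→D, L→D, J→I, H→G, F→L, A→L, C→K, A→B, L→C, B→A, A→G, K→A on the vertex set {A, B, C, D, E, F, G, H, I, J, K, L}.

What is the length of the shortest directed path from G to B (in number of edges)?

3

Distance 0: G.
Distance 1: C, H.
Distance 2: D, E, I, K.
Distance 3: A, B, J, L — contains B.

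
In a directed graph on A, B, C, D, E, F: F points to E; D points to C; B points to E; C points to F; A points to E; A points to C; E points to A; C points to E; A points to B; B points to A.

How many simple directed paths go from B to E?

4

B→A→C→E
B→A→C→F→E
B→A→E
B→E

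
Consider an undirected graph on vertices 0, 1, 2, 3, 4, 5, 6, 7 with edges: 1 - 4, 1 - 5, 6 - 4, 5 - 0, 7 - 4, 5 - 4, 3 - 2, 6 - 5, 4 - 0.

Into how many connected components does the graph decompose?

From 0: component {0, 1, 4, 5, 6, 7}.
From 2: component {2, 3}.
That's 2 components.

2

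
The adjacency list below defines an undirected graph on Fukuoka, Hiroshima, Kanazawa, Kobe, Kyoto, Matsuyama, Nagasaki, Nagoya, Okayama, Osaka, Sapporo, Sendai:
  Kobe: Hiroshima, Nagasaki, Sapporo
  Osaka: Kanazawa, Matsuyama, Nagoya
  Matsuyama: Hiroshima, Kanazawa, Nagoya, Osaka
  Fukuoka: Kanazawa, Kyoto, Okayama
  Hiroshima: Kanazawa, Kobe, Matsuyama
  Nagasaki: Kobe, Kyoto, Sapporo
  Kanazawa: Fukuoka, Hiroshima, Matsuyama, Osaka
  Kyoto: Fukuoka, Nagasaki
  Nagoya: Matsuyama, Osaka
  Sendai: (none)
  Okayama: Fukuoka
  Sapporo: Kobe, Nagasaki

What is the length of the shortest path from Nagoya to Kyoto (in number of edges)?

Distance 0: Nagoya.
Distance 1: Matsuyama, Osaka.
Distance 2: Hiroshima, Kanazawa.
Distance 3: Fukuoka, Kobe.
Distance 4: Kyoto, Nagasaki, Okayama, Sapporo — contains Kyoto.

4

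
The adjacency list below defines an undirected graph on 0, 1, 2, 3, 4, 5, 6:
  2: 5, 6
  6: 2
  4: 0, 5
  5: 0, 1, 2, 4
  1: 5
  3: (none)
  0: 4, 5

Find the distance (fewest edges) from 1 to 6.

Distance 0: 1.
Distance 1: 5.
Distance 2: 0, 2, 4.
Distance 3: 6 — contains 6.

3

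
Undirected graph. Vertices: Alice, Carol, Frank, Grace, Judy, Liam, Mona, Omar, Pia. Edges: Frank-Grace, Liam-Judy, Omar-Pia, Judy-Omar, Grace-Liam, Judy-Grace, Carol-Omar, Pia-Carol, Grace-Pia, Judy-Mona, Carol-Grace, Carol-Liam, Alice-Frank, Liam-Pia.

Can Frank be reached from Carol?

Yes

Explore from Carol.
Distance 1: reach Grace, Liam, Omar, Pia.
Distance 2: reach Frank, Judy.
Found Frank.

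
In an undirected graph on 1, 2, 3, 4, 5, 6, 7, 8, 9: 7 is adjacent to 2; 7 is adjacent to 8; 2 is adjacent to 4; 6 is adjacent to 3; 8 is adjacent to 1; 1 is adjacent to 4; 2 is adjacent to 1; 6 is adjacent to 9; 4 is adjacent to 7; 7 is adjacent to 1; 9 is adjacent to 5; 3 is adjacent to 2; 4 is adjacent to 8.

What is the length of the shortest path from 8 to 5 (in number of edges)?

6

Distance 0: 8.
Distance 1: 1, 4, 7.
Distance 2: 2.
Distance 3: 3.
Distance 4: 6.
Distance 5: 9.
Distance 6: 5 — contains 5.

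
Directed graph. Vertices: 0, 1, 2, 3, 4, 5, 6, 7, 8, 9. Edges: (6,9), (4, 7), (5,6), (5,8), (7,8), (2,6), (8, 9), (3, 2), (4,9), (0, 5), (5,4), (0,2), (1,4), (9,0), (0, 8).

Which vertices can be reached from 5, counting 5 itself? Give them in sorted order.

Start at 5.
Its neighbours: 4, 6, 8.
Then their neighbours: 7, 9.
Then next layer: 0.
Then next layer: 2.
Nothing further is reachable.

0, 2, 4, 5, 6, 7, 8, 9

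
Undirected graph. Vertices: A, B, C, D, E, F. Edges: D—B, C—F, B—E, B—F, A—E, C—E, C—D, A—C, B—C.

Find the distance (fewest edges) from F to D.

2

Distance 0: F.
Distance 1: B, C.
Distance 2: A, D, E — contains D.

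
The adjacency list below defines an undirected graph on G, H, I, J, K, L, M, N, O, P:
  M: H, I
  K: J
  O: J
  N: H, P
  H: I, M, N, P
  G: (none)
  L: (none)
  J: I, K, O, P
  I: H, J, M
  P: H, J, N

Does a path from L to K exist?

No

L has no edges, so nothing is reachable from it.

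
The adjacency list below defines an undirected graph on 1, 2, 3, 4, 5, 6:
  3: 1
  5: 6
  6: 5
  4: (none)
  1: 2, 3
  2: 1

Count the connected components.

3

From 1: component {1, 2, 3}.
From 4: component {4}.
From 5: component {5, 6}.
That's 3 components.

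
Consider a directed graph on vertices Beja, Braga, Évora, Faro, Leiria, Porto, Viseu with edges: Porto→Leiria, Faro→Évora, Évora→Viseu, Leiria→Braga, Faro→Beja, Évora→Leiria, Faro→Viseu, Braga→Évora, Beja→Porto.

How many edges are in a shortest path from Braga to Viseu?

2

Distance 0: Braga.
Distance 1: Évora.
Distance 2: Leiria, Viseu — contains Viseu.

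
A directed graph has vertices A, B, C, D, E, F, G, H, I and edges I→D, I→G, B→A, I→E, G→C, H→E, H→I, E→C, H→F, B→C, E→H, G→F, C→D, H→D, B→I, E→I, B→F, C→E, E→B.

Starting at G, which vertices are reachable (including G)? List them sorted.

Start at G.
Its neighbours: C, F.
Then their neighbours: D, E.
Then next layer: B, H, I.
Then next layer: A.
Every vertex is now reached.

A, B, C, D, E, F, G, H, I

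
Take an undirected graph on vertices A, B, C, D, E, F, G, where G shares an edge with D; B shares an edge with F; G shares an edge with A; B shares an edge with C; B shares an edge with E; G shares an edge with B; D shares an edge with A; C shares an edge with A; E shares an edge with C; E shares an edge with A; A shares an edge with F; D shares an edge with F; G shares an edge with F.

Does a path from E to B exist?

Explore from E.
Distance 1: reach A, B, C.
Found B.

Yes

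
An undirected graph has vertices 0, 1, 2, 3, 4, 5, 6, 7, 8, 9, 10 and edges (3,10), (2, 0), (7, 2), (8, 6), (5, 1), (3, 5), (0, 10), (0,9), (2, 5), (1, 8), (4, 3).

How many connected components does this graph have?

From 0: component {0, 1, 2, 3, 4, 5, 6, 7, 8, 9, 10}.
That's 1 component.

1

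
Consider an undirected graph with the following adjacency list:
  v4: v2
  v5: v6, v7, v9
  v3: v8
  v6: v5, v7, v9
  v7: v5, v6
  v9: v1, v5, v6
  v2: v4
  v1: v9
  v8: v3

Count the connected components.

3

From v1: component {v1, v5, v6, v7, v9}.
From v2: component {v2, v4}.
From v3: component {v3, v8}.
That's 3 components.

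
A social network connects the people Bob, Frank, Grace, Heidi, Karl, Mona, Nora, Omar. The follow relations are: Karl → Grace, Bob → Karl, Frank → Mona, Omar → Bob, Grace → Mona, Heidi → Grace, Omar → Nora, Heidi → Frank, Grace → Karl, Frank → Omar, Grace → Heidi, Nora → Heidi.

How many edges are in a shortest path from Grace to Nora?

4

Distance 0: Grace.
Distance 1: Heidi, Karl, Mona.
Distance 2: Frank.
Distance 3: Omar.
Distance 4: Bob, Nora — contains Nora.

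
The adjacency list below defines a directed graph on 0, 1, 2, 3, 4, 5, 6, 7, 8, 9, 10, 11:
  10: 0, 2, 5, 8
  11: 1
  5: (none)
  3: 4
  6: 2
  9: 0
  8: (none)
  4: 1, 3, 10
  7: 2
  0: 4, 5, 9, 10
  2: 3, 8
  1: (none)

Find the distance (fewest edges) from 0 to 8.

2

Distance 0: 0.
Distance 1: 4, 5, 9, 10.
Distance 2: 1, 2, 3, 8 — contains 8.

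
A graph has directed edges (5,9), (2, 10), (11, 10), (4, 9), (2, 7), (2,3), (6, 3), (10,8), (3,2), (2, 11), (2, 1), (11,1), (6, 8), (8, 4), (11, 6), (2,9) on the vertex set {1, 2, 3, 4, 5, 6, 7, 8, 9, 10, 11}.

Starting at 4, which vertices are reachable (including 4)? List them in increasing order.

4, 9

Start at 4.
Its neighbours: 9.
Nothing further is reachable.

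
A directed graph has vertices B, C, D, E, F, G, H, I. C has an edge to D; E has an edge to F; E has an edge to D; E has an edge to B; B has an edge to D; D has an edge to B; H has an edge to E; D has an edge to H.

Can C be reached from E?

No

Explore from E.
Distance 1: reach B, D, F.
Distance 2: reach H.
The search from E is exhausted; no directed path reaches C.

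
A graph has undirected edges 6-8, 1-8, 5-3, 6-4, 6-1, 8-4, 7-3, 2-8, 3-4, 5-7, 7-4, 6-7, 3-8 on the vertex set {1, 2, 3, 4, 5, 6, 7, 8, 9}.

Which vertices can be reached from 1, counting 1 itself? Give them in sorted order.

Start at 1.
Its neighbours: 6, 8.
Then their neighbours: 2, 3, 4, 7.
Then next layer: 5.
Nothing further is reachable.

1, 2, 3, 4, 5, 6, 7, 8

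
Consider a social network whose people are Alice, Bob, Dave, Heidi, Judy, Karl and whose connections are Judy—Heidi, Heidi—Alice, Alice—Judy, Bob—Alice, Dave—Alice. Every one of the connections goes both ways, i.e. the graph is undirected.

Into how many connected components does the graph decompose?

2

From Alice: component {Alice, Bob, Dave, Heidi, Judy}.
From Karl: component {Karl}.
That's 2 components.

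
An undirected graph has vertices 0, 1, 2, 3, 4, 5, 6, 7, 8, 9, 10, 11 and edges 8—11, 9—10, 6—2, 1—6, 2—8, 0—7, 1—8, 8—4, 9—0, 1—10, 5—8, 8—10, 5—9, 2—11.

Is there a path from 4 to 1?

Explore from 4.
Distance 1: reach 8.
Distance 2: reach 1, 2, 5, 10, 11.
Found 1.

Yes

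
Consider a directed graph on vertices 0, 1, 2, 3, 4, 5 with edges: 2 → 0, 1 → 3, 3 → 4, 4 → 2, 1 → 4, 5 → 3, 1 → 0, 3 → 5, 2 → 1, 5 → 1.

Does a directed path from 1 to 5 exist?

Yes

Explore from 1.
Distance 1: reach 0, 3, 4.
Distance 2: reach 2, 5.
Found 5.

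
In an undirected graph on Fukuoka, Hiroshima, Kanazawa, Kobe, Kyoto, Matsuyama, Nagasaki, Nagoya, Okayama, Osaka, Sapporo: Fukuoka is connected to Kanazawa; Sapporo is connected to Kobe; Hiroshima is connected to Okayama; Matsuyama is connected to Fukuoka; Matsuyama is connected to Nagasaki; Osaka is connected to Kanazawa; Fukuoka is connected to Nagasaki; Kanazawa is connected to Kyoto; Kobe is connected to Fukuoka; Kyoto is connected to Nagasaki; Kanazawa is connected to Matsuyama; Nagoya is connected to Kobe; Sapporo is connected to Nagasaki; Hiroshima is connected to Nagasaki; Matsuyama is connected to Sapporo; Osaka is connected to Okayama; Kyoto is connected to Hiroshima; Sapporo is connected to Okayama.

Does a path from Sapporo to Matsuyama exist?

Yes

Explore from Sapporo.
Distance 1: reach Kobe, Matsuyama, Nagasaki, Okayama.
Found Matsuyama.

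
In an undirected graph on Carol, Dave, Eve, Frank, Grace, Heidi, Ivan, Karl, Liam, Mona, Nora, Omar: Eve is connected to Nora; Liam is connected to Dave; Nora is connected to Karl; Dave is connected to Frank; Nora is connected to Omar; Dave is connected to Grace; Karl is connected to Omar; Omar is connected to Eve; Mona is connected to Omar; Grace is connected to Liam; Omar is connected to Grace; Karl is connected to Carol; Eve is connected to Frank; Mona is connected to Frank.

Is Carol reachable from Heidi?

Heidi has no edges, so nothing is reachable from it.

No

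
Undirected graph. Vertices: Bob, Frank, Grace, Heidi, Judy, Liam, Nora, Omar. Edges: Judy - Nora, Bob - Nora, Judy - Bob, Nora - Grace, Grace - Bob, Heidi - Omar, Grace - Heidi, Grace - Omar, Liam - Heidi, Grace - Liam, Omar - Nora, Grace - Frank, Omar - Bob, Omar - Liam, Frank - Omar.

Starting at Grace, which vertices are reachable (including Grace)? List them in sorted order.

Bob, Frank, Grace, Heidi, Judy, Liam, Nora, Omar

Start at Grace.
Its neighbours: Bob, Frank, Heidi, Liam, Nora, Omar.
Then their neighbours: Judy.
Every vertex is now reached.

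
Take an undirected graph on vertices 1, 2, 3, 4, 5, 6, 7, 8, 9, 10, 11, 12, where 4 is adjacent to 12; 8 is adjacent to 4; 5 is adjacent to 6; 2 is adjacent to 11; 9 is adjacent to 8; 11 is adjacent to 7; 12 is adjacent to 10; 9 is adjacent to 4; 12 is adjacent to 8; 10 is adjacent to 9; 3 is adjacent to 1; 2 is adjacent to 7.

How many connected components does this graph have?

4

From 1: component {1, 3}.
From 2: component {2, 7, 11}.
From 4: component {4, 8, 9, 10, 12}.
From 5: component {5, 6}.
That's 4 components.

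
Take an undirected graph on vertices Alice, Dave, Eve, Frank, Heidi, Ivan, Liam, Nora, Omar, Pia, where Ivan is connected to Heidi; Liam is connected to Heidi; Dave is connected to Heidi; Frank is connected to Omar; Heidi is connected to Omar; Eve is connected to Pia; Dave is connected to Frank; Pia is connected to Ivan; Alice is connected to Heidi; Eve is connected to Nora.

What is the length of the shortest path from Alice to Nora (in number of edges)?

5

Distance 0: Alice.
Distance 1: Heidi.
Distance 2: Dave, Ivan, Liam, Omar.
Distance 3: Frank, Pia.
Distance 4: Eve.
Distance 5: Nora — contains Nora.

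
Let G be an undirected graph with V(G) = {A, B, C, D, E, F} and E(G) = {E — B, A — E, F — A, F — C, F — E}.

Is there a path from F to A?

Explore from F.
Distance 1: reach A, C, E.
Found A.

Yes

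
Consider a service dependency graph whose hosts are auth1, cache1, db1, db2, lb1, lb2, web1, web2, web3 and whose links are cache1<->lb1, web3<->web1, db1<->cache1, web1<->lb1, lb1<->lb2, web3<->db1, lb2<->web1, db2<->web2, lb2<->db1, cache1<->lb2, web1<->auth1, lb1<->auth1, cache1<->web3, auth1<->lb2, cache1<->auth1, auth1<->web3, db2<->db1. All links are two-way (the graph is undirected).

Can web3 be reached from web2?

Explore from web2.
Distance 1: reach db2.
Distance 2: reach db1.
Distance 3: reach cache1, lb2, web3.
Found web3.

Yes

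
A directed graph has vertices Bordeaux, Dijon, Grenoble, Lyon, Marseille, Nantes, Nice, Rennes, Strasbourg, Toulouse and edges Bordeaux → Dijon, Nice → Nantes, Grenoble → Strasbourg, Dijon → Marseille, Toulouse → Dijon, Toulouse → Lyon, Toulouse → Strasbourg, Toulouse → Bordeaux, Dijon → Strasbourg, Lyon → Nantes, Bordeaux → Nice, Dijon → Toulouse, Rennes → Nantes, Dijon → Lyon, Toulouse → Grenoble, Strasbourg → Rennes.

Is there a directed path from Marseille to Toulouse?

Marseille has no outgoing edges, so nothing is reachable from it.

No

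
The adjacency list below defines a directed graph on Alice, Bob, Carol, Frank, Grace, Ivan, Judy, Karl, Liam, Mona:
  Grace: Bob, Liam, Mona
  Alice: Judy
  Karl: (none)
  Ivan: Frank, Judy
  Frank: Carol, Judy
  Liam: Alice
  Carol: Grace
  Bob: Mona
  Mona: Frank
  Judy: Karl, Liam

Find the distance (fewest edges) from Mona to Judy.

Distance 0: Mona.
Distance 1: Frank.
Distance 2: Carol, Judy — contains Judy.

2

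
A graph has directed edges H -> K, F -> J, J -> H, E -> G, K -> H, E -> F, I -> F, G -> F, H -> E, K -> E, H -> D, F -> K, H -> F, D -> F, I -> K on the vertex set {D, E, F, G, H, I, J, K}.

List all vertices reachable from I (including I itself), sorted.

D, E, F, G, H, I, J, K

Start at I.
Its neighbours: F, K.
Then their neighbours: E, H, J.
Then next layer: D, G.
Every vertex is now reached.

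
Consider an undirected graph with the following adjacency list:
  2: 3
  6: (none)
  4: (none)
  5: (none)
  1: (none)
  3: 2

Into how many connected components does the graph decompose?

From 1: component {1}.
From 2: component {2, 3}.
From 4: component {4}.
From 5: component {5}.
From 6: component {6}.
That's 5 components.

5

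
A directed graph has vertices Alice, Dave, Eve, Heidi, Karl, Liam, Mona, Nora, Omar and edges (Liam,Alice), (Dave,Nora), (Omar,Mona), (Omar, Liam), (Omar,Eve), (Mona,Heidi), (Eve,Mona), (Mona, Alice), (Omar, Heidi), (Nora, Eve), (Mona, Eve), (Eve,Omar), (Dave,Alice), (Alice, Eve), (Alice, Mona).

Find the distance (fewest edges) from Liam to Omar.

3

Distance 0: Liam.
Distance 1: Alice.
Distance 2: Eve, Mona.
Distance 3: Heidi, Omar — contains Omar.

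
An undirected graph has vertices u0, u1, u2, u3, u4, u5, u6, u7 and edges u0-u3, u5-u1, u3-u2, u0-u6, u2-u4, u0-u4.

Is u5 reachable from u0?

Explore from u0.
Distance 1: reach u3, u4, u6.
Distance 2: reach u2.
The search is exhausted without reaching u5; it lies in a different component.

No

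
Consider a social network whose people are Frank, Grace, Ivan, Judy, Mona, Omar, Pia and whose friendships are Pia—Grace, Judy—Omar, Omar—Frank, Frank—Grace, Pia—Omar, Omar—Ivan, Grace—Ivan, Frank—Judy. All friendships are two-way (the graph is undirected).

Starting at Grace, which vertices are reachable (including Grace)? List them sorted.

Frank, Grace, Ivan, Judy, Omar, Pia

Start at Grace.
Its neighbours: Frank, Ivan, Pia.
Then their neighbours: Judy, Omar.
Nothing further is reachable.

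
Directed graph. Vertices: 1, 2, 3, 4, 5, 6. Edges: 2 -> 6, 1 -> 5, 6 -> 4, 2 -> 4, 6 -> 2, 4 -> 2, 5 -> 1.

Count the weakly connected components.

3

From 1: component {1, 5}.
From 2: component {2, 4, 6}.
From 3: component {3}.
That's 3 components.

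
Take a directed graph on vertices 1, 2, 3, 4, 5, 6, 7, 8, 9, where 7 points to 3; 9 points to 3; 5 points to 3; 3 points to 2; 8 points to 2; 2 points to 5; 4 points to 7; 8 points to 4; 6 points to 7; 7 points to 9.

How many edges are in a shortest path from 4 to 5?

4

Distance 0: 4.
Distance 1: 7.
Distance 2: 3, 9.
Distance 3: 2.
Distance 4: 5 — contains 5.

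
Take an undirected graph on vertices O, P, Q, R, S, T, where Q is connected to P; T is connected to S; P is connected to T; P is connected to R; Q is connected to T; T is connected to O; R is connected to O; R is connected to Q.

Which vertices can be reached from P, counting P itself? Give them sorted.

O, P, Q, R, S, T

Start at P.
Its neighbours: Q, R, T.
Then their neighbours: O, S.
Every vertex is now reached.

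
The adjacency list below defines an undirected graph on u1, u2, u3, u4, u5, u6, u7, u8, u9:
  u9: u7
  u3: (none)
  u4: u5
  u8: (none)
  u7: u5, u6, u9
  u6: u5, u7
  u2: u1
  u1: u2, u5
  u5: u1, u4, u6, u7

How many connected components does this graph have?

3

From u1: component {u1, u2, u4, u5, u6, u7, u9}.
From u3: component {u3}.
From u8: component {u8}.
That's 3 components.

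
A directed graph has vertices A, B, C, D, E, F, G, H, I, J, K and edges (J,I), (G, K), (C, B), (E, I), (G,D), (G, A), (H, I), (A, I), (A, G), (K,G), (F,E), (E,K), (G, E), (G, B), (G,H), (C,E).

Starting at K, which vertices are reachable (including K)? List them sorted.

Start at K.
Its neighbours: G.
Then their neighbours: A, B, D, E, H.
Then next layer: I.
Nothing further is reachable.

A, B, D, E, G, H, I, K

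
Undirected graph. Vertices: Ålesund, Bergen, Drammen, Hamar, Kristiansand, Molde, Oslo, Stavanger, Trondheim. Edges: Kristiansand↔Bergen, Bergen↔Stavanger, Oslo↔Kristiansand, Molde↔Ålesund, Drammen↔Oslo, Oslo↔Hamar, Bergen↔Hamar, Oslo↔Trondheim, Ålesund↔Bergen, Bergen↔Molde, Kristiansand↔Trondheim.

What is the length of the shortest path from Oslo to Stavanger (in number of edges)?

Distance 0: Oslo.
Distance 1: Drammen, Hamar, Kristiansand, Trondheim.
Distance 2: Bergen.
Distance 3: Ålesund, Molde, Stavanger — contains Stavanger.

3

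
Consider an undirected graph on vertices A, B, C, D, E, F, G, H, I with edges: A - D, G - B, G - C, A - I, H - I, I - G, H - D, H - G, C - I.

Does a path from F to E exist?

No

F has no edges, so nothing is reachable from it.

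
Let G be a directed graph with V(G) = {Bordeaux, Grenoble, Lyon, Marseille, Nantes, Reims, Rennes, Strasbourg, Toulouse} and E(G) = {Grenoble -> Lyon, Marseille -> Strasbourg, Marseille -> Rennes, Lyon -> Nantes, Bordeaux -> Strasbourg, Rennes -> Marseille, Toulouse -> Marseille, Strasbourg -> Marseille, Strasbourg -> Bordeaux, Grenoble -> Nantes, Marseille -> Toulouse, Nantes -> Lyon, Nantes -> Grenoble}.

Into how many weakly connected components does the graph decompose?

3

From Bordeaux: component {Bordeaux, Marseille, Rennes, Strasbourg, Toulouse}.
From Grenoble: component {Grenoble, Lyon, Nantes}.
From Reims: component {Reims}.
That's 3 components.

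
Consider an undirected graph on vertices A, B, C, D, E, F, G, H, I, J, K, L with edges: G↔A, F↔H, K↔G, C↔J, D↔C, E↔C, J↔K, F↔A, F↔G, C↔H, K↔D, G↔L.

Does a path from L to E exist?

Yes

Explore from L.
Distance 1: reach G.
Distance 2: reach A, F, K.
Distance 3: reach D, H, J.
Distance 4: reach C.
Distance 5: reach E.
Found E.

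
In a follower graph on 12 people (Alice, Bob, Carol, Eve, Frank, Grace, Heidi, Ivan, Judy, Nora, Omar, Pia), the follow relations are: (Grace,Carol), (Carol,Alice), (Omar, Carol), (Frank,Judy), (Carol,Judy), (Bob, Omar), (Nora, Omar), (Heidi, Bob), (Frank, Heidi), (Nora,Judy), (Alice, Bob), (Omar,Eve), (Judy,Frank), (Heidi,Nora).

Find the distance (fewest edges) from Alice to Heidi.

6

Distance 0: Alice.
Distance 1: Bob.
Distance 2: Omar.
Distance 3: Carol, Eve.
Distance 4: Judy.
Distance 5: Frank.
Distance 6: Heidi — contains Heidi.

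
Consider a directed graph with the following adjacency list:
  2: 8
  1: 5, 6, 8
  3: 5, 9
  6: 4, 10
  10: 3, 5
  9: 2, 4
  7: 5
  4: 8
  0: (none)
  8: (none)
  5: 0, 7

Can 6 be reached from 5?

No

Explore from 5.
Distance 1: reach 0, 7.
The search from 5 is exhausted; no directed path reaches 6.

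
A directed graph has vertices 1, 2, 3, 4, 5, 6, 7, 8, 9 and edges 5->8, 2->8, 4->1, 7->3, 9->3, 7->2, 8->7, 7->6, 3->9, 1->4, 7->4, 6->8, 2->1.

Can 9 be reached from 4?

No

Explore from 4.
Distance 1: reach 1.
The search from 4 is exhausted; no directed path reaches 9.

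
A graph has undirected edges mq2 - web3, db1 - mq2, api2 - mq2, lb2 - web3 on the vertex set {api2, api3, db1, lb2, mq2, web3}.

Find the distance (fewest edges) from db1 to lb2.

3

Distance 0: db1.
Distance 1: mq2.
Distance 2: api2, web3.
Distance 3: lb2 — contains lb2.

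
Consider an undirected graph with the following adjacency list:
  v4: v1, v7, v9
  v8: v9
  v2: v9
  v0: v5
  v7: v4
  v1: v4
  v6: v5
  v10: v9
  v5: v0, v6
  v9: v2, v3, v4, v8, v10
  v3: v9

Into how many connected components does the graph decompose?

2

From v0: component {v0, v5, v6}.
From v1: component {v1, v2, v3, v4, v7, v8, v9, v10}.
That's 2 components.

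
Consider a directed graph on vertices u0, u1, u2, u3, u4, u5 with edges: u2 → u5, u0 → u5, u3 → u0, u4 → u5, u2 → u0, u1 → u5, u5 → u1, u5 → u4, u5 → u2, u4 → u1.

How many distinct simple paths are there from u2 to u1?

4

u2→u0→u5→u1
u2→u0→u5→u4→u1
u2→u5→u1
u2→u5→u4→u1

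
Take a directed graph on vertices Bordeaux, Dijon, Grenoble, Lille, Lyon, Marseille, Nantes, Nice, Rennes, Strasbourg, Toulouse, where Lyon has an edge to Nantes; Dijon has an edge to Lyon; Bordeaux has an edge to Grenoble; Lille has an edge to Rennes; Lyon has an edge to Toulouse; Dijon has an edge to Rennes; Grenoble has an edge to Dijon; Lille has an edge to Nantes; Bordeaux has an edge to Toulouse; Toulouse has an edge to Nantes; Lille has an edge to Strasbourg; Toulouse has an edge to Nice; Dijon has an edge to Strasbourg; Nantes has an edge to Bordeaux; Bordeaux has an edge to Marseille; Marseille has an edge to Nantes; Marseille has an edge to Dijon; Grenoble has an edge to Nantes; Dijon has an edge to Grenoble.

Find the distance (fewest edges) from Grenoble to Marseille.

3

Distance 0: Grenoble.
Distance 1: Dijon, Nantes.
Distance 2: Bordeaux, Lyon, Rennes, Strasbourg.
Distance 3: Marseille, Toulouse — contains Marseille.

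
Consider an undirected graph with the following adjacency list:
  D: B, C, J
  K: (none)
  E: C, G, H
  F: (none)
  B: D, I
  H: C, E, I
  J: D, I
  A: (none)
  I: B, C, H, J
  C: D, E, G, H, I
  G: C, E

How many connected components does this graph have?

From A: component {A}.
From B: component {B, C, D, E, G, H, I, J}.
From F: component {F}.
From K: component {K}.
That's 4 components.

4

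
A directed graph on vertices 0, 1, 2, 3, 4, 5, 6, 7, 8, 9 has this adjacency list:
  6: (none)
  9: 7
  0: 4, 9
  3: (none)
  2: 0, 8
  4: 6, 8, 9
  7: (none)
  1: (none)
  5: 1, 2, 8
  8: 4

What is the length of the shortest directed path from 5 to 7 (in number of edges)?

4

Distance 0: 5.
Distance 1: 1, 2, 8.
Distance 2: 0, 4.
Distance 3: 6, 9.
Distance 4: 7 — contains 7.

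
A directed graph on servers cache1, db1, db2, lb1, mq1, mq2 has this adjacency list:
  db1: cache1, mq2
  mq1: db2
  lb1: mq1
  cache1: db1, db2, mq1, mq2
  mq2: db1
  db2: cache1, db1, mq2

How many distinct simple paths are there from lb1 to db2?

1

lb1→mq1→db2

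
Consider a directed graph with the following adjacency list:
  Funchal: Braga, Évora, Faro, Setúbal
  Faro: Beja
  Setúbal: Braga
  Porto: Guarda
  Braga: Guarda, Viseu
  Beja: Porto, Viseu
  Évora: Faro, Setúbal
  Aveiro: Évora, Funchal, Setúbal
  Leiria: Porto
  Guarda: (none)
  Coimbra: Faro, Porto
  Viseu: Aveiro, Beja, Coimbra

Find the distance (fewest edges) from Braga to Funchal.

Distance 0: Braga.
Distance 1: Guarda, Viseu.
Distance 2: Aveiro, Beja, Coimbra.
Distance 3: Évora, Faro, Funchal, Porto, Setúbal — contains Funchal.

3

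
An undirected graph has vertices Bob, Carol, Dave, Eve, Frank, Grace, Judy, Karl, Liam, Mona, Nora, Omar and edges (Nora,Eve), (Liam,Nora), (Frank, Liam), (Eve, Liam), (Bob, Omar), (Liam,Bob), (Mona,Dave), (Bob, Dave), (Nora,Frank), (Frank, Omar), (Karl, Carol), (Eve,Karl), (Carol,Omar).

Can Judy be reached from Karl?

No

Explore from Karl.
Distance 1: reach Carol, Eve.
Distance 2: reach Liam, Nora, Omar.
Distance 3: reach Bob, Frank.
Distance 4: reach Dave.
Distance 5: reach Mona.
The search is exhausted without reaching Judy; it lies in a different component.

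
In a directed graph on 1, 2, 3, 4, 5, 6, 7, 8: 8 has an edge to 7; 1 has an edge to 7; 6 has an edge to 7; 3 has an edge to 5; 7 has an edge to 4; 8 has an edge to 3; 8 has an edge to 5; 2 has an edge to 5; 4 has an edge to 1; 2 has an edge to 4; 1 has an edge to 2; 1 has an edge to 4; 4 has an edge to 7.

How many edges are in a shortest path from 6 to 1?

Distance 0: 6.
Distance 1: 7.
Distance 2: 4.
Distance 3: 1 — contains 1.

3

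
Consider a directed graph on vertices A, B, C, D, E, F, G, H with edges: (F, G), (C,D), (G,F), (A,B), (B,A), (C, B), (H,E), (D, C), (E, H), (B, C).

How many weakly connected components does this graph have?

From A: component {A, B, C, D}.
From E: component {E, H}.
From F: component {F, G}.
That's 3 components.

3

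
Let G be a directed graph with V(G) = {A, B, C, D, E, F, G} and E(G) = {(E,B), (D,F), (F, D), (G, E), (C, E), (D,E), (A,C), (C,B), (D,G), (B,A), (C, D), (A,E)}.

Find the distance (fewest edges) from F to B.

Distance 0: F.
Distance 1: D.
Distance 2: E, G.
Distance 3: B — contains B.

3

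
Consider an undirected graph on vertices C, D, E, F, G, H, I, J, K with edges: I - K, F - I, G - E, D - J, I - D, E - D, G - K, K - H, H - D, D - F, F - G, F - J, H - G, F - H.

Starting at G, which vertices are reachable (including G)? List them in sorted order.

D, E, F, G, H, I, J, K

Start at G.
Its neighbours: E, F, H, K.
Then their neighbours: D, I, J.
Nothing further is reachable.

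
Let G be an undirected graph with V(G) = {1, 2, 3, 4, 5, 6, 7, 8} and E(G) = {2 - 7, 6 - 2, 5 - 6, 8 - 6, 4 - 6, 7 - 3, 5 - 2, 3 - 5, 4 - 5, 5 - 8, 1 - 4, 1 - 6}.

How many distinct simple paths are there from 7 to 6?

10

7–2–5–4–1–6
7–2–5–4–6
7–2–5–6
7–2–5–8–6
7–2–6
7–3–5–2–6
7–3–5–4–1–6
7–3–5–4–6
7–3–5–6
7–3–5–8–6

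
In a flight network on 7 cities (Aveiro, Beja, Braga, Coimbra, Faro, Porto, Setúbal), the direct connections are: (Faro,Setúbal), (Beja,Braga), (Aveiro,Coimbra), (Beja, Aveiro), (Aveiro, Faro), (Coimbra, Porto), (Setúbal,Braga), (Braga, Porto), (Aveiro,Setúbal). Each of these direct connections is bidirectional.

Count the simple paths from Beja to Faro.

Beja–Aveiro–Coimbra–Porto–Braga–Setúbal–Faro
Beja–Aveiro–Faro
Beja–Aveiro–Setúbal–Faro
Beja–Braga–Porto–Coimbra–Aveiro–Faro
Beja–Braga–Porto–Coimbra–Aveiro–Setúbal–Faro
Beja–Braga–Setúbal–Aveiro–Faro
Beja–Braga–Setúbal–Faro

7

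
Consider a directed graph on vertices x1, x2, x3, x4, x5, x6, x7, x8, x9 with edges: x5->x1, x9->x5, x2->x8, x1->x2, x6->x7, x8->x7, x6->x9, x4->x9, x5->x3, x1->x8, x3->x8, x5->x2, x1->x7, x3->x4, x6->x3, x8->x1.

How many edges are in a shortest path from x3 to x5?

3

Distance 0: x3.
Distance 1: x4, x8.
Distance 2: x1, x7, x9.
Distance 3: x2, x5 — contains x5.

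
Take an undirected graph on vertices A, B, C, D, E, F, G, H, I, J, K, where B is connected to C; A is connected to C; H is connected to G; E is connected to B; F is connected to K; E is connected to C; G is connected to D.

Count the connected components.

5

From A: component {A, B, C, E}.
From D: component {D, G, H}.
From F: component {F, K}.
From I: component {I}.
From J: component {J}.
That's 5 components.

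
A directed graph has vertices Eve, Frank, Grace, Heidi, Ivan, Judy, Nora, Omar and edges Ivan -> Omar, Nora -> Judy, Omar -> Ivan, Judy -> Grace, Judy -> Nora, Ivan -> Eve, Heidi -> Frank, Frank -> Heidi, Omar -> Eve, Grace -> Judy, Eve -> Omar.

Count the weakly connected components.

From Eve: component {Eve, Ivan, Omar}.
From Frank: component {Frank, Heidi}.
From Grace: component {Grace, Judy, Nora}.
That's 3 components.

3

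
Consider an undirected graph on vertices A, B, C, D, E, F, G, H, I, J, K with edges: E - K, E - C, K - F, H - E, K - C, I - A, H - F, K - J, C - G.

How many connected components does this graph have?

From A: component {A, I}.
From B: component {B}.
From C: component {C, E, F, G, H, J, K}.
From D: component {D}.
That's 4 components.

4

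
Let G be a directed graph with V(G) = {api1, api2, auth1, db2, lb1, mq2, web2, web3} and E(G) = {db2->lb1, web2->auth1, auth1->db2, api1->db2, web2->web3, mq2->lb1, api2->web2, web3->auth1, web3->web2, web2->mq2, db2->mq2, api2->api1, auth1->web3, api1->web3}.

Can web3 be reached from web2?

Yes

Explore from web2.
Distance 1: reach auth1, mq2, web3.
Found web3.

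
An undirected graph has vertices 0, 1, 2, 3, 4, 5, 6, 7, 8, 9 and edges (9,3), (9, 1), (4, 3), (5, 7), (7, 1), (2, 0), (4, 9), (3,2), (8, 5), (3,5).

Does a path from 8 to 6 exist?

No

Explore from 8.
Distance 1: reach 5.
Distance 2: reach 3, 7.
Distance 3: reach 1, 2, 4, 9.
Distance 4: reach 0.
The search is exhausted without reaching 6; it lies in a different component.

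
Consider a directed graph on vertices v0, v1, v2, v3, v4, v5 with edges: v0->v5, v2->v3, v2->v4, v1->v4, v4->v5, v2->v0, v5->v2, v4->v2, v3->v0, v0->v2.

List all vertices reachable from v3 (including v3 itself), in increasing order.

v0, v2, v3, v4, v5

Start at v3.
Its neighbours: v0.
Then their neighbours: v2, v5.
Then next layer: v4.
Nothing further is reachable.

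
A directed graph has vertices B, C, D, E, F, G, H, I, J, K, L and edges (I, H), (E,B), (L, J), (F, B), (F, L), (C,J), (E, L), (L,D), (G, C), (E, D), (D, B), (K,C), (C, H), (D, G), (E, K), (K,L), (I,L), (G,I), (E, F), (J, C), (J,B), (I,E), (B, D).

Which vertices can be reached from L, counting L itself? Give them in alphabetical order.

B, C, D, E, F, G, H, I, J, K, L

Start at L.
Its neighbours: D, J.
Then their neighbours: B, C, G.
Then next layer: H, I.
Then next layer: E.
Then next layer: F, K.
Every vertex is now reached.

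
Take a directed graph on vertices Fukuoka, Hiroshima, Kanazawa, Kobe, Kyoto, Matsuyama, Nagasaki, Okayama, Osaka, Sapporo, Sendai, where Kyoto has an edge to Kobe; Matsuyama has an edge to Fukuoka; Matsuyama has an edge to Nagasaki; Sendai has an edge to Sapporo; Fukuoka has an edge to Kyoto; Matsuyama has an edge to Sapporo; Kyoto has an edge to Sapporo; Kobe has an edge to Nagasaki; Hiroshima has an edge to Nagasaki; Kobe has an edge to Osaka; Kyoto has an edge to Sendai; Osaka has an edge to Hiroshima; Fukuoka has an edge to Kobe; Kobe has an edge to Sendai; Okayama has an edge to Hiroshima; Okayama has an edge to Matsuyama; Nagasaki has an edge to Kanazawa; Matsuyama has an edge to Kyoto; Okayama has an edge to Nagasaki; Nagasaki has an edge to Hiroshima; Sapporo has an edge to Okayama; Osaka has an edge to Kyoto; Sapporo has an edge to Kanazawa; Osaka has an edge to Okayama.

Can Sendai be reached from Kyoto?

Explore from Kyoto.
Distance 1: reach Kobe, Sapporo, Sendai.
Found Sendai.

Yes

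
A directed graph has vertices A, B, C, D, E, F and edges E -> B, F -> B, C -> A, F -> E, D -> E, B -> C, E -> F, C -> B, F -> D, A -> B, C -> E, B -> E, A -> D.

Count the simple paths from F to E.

F→B→C→A→D→E
F→B→C→E
F→B→E
F→D→E
F→E

5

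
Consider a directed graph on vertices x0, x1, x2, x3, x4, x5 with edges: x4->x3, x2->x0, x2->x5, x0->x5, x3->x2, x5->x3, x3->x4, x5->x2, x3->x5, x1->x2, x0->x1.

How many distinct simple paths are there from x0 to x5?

2

x0→x1→x2→x5
x0→x5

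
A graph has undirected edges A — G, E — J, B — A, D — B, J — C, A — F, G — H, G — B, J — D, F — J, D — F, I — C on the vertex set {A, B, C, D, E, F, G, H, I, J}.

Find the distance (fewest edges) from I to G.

Distance 0: I.
Distance 1: C.
Distance 2: J.
Distance 3: D, E, F.
Distance 4: A, B.
Distance 5: G — contains G.

5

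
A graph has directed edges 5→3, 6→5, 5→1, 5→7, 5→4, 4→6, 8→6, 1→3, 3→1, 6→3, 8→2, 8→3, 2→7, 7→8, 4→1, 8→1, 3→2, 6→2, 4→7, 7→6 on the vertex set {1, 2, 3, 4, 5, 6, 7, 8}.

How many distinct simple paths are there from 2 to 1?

10

2→7→6→3→1
2→7→6→5→1
2→7→6→5→3→1
2→7→6→5→4→1
2→7→8→1
2→7→8→3→1
2→7→8→6→3→1
2→7→8→6→5→1
2→7→8→6→5→3→1
2→7→8→6→5→4→1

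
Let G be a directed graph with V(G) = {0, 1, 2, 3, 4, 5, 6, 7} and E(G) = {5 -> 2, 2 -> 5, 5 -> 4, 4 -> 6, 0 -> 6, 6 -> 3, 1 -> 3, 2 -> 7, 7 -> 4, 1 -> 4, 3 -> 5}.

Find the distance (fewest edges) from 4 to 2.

4

Distance 0: 4.
Distance 1: 6.
Distance 2: 3.
Distance 3: 5.
Distance 4: 2 — contains 2.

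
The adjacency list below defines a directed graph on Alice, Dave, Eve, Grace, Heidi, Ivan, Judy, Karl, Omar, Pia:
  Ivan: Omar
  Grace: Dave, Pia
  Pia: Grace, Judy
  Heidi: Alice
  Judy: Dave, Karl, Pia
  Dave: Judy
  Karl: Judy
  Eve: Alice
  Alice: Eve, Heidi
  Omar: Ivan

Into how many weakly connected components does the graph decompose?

3

From Alice: component {Alice, Eve, Heidi}.
From Dave: component {Dave, Grace, Judy, Karl, Pia}.
From Ivan: component {Ivan, Omar}.
That's 3 components.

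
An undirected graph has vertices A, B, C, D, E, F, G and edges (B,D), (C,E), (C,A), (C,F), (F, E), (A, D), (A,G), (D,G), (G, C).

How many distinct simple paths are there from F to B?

8

F–C–A–D–B
F–C–A–G–D–B
F–C–G–A–D–B
F–C–G–D–B
F–E–C–A–D–B
F–E–C–A–G–D–B
F–E–C–G–A–D–B
F–E–C–G–D–B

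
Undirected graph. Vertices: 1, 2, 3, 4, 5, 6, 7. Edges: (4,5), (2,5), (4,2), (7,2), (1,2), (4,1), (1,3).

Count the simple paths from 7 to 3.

7–2–1–3
7–2–4–1–3
7–2–5–4–1–3

3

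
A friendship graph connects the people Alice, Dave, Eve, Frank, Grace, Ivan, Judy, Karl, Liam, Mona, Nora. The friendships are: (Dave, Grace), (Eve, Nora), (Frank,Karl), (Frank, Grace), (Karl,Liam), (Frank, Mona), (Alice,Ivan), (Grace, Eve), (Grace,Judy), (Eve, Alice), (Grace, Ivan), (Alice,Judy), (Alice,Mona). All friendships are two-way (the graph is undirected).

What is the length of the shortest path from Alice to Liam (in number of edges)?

Distance 0: Alice.
Distance 1: Eve, Ivan, Judy, Mona.
Distance 2: Frank, Grace, Nora.
Distance 3: Dave, Karl.
Distance 4: Liam — contains Liam.

4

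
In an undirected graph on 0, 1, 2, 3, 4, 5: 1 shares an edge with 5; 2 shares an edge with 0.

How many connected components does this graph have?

4

From 0: component {0, 2}.
From 1: component {1, 5}.
From 3: component {3}.
From 4: component {4}.
That's 4 components.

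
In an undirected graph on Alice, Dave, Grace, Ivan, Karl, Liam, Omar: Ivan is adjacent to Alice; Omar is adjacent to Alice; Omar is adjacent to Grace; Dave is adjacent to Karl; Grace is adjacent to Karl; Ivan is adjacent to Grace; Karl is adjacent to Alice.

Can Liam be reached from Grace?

Explore from Grace.
Distance 1: reach Ivan, Karl, Omar.
Distance 2: reach Alice, Dave.
The search is exhausted without reaching Liam; it lies in a different component.

No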